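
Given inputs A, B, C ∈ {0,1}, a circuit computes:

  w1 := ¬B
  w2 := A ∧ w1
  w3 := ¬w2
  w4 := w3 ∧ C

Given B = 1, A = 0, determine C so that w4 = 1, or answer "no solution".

w4 = w3 ∧ C must be 1, so both w3 = 1 and C = 1.
w3 = ¬w2 must be 1, so w2 = 0.
Check with B = 1, A = 0 and C=1:
w1 = ¬B = ¬1 = 0
w2 = A ∧ w1 = 0 ∧ 0 = 0
w3 = ¬w2 = ¬0 = 1
w4 = w3 ∧ C = 1 ∧ 1 = 1
So w4 = 1.

C=1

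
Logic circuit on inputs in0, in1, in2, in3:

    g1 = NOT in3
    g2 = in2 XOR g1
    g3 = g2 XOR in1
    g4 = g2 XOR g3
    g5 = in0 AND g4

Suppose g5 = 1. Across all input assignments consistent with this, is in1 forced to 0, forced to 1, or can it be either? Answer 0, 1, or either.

g5 = in0 AND g4 must be 1, so both in0 = 1 and g4 = 1.
Every assignment with g5 = 1 has in1 = 1; there are 4 such assignment(s).
  in0=1, in1=1, in2=0, in3=0
  in0=1, in1=1, in2=0, in3=1
  in0=1, in1=1, in2=1, in3=0
  in0=1, in1=1, in2=1, in3=1

1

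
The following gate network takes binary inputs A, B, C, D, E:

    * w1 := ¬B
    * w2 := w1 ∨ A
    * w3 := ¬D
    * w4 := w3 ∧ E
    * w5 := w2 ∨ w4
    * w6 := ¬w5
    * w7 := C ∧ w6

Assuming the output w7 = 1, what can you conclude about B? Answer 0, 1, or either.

w7 = C ∧ w6 must be 1, so both C = 1 and w6 = 1.
w6 = ¬w5 must be 1, so w5 = 0.
Every assignment with w7 = 1 has B = 1; there are 3 such assignment(s).
  A=0, B=1, C=1, D=0, E=0
  A=0, B=1, C=1, D=1, E=0
  A=0, B=1, C=1, D=1, E=1

1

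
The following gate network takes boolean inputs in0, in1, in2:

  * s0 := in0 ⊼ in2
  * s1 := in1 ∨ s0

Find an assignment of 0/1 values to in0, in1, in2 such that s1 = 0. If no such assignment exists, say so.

in0=1, in1=0, in2=1

s1 = in1 ∨ s0 must be 0, so both in1 = 0 and s0 = 0.
s0 = in0 ⊼ in2 must be 0, so both in0 = 1 and in2 = 1.
Check with in0=1, in1=0, in2=1:
s0 = in0 ⊼ in2 = 1 ⊼ 1 = 0
s1 = in1 ∨ s0 = 0 ∨ 0 = 0
So s1 = 0 as required.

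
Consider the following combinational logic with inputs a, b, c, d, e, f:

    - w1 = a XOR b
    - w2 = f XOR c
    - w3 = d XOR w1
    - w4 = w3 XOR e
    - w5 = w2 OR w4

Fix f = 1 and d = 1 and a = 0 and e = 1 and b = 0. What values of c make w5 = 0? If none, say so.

w5 = w2 OR w4 must be 0, so both w2 = 0 and w4 = 0.
w2 = f XOR c must be 0, so f and c are equal.
Check with f = 1 and d = 1 and a = 0 and e = 1 and b = 0 and c=1:
w1 = a XOR b = 0 XOR 0 = 0
w2 = f XOR c = 1 XOR 1 = 0
w3 = d XOR w1 = 1 XOR 0 = 1
w4 = w3 XOR e = 1 XOR 1 = 0
w5 = w2 OR w4 = 0 OR 0 = 0
So w5 = 0.

c=1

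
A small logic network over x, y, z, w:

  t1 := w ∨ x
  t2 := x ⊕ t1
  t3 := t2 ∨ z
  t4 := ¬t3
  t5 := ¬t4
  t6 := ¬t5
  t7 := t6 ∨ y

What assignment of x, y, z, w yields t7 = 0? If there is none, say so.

x=0, y=0, z=1, w=0

Check with x=0, y=0, z=1, w=0:
t1 = w ∨ x = 0 ∨ 0 = 0
t2 = x ⊕ t1 = 0 ⊕ 0 = 0
t3 = t2 ∨ z = 0 ∨ 1 = 1
t4 = ¬t3 = ¬1 = 0
t5 = ¬t4 = ¬0 = 1
t6 = ¬t5 = ¬1 = 0
t7 = t6 ∨ y = 0 ∨ 0 = 0
So t7 = 0 as required.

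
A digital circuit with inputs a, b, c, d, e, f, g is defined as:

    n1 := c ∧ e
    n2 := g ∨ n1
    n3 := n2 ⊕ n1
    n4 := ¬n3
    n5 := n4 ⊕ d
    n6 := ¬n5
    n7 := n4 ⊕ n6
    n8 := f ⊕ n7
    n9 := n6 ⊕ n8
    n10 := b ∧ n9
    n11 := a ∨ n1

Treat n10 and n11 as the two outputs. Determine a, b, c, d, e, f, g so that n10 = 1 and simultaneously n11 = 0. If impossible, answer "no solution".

Check with a=0, b=1, c=0, d=1, e=0, f=0, g=0:
n1 = c ∧ e = 0 ∧ 0 = 0
n2 = g ∨ n1 = 0 ∨ 0 = 0
n3 = n2 ⊕ n1 = 0 ⊕ 0 = 0
n4 = ¬n3 = ¬0 = 1
n5 = n4 ⊕ d = 1 ⊕ 1 = 0
n6 = ¬n5 = ¬0 = 1
n7 = n4 ⊕ n6 = 1 ⊕ 1 = 0
n8 = f ⊕ n7 = 0 ⊕ 0 = 0
n9 = n6 ⊕ n8 = 1 ⊕ 0 = 1
n10 = b ∧ n9 = 1 ∧ 1 = 1
n11 = a ∨ n1 = 0 ∨ 0 = 0
So n10 = 1 and n11 = 0.

a=0, b=1, c=0, d=1, e=0, f=0, g=0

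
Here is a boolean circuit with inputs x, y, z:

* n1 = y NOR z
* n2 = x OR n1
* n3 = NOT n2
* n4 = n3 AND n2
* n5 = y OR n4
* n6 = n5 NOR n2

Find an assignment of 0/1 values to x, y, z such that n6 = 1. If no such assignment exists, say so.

x=0, y=0, z=1

Check with x=0, y=0, z=1:
n1 = y NOR z = 0 NOR 1 = 0
n2 = x OR n1 = 0 OR 0 = 0
n3 = NOT n2 = NOT 0 = 1
n4 = n3 AND n2 = 1 AND 0 = 0
n5 = y OR n4 = 0 OR 0 = 0
n6 = n5 NOR n2 = 0 NOR 0 = 1
So n6 = 1 as required.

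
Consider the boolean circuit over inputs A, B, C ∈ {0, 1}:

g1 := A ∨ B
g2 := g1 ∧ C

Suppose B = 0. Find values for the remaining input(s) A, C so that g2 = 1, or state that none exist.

g2 = g1 ∧ C must be 1, so both g1 = 1 and C = 1.
Check with B = 0 and A=1, C=1:
g1 = A ∨ B = 1 ∨ 0 = 1
g2 = g1 ∧ C = 1 ∧ 1 = 1
So g2 = 1.

A=1, C=1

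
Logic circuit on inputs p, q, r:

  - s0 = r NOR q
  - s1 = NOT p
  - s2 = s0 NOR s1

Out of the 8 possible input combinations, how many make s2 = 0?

5

s2 = s0 NOR s1 must be 0, so at least one of s0, s1 is 1.
Satisfying assignments:
  p=0, q=0, r=0
  p=0, q=0, r=1
  p=0, q=1, r=0
  p=0, q=1, r=1
  p=1, q=0, r=0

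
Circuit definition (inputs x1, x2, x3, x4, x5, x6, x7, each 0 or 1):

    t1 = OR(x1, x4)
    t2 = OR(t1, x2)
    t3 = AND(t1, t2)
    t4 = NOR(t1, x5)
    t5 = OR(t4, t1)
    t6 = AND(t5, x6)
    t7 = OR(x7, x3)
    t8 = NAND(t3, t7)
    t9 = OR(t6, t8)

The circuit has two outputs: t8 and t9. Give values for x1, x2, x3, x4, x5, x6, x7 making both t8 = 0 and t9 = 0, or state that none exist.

x1=0 x2=1 x3=1 x4=1 x5=1 x6=0 x7=0

Check with x1=0 x2=1 x3=1 x4=1 x5=1 x6=0 x7=0:
t1 = OR(x1, x4) = OR(0, 1) = 1
t2 = OR(t1, x2) = OR(1, 1) = 1
t3 = AND(t1, t2) = AND(1, 1) = 1
t4 = NOR(t1, x5) = NOR(1, 1) = 0
t5 = OR(t4, t1) = OR(0, 1) = 1
t6 = AND(t5, x6) = AND(1, 0) = 0
t7 = OR(x7, x3) = OR(0, 1) = 1
t8 = NAND(t3, t7) = NAND(1, 1) = 0
t9 = OR(t6, t8) = OR(0, 0) = 0
So t8 = 0 and t9 = 0.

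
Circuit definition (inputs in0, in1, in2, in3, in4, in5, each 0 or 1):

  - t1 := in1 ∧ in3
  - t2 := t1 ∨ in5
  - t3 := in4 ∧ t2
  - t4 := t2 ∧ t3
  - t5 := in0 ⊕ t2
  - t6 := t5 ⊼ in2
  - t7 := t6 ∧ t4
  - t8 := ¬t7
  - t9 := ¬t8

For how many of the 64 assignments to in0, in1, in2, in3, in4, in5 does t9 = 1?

15

t9 = ¬t8 must be 1, so t8 = 0.
t8 = ¬t7 must be 0, so t7 = 1.
t7 = t6 ∧ t4 must be 1, so both t6 = 1 and t4 = 1.
Enumerating the 64 input combinations, 15 give t9 = 1 and 49 give t9 = 0.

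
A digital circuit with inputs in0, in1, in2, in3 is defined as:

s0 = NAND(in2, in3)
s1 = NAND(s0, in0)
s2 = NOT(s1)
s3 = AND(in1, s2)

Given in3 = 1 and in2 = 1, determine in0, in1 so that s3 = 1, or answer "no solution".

no solution exists

With in3 = 1 and in2 = 1 fixed, none of the 4 settings of in0, in1 give s3 = 1.
For example, with in0=0, in1=1:
s0 = NAND(in2, in3) = NAND(1, 1) = 0
s1 = NAND(s0, in0) = NAND(0, 0) = 1
s2 = NOT(s1) = NOT 1 = 0
s3 = AND(in1, s2) = AND(1, 0) = 0
giving s3 = 0 ≠ 1.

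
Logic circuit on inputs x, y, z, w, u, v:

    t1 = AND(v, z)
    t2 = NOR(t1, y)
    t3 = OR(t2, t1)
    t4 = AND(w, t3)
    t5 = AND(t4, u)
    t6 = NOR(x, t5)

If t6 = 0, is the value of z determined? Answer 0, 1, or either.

either

Both values of z occur among assignments with t6 = 0:
  z=0: x=0, y=0, z=0, w=1, u=1, v=0
  z=1: x=0, y=0, z=1, w=1, u=1, v=0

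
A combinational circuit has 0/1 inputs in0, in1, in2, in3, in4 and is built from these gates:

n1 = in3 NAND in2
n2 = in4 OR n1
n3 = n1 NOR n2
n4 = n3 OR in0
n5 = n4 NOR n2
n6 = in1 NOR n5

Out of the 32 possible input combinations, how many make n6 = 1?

16

n6 = in1 NOR n5 must be 1, so both in1 = 0 and n5 = 0.
Enumerating the 32 input combinations, 16 give n6 = 1 and 16 give n6 = 0.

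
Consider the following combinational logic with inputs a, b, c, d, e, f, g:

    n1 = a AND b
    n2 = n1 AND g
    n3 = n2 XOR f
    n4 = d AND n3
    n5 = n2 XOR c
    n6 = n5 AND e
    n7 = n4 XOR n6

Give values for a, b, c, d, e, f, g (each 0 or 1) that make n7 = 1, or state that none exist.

n7 = n4 XOR n6 must be 1, so n4 and n6 differ.
Check with a=0 b=1 c=1 d=1 e=1 f=0 g=0:
n1 = a AND b = 0 AND 1 = 0
n2 = n1 AND g = 0 AND 0 = 0
n3 = n2 XOR f = 0 XOR 0 = 0
n4 = d AND n3 = 1 AND 0 = 0
n5 = n2 XOR c = 0 XOR 1 = 1
n6 = n5 AND e = 1 AND 1 = 1
n7 = n4 XOR n6 = 0 XOR 1 = 1
So n7 = 1 as required.

a=0 b=1 c=1 d=1 e=1 f=0 g=0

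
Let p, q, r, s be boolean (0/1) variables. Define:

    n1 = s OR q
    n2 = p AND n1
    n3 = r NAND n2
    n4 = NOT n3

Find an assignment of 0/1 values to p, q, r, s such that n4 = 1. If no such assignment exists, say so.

n4 = NOT n3 must be 1, so n3 = 0.
n3 = r NAND n2 must be 0, so both r = 1 and n2 = 1.
Check with p=1, q=0, r=1, s=1:
n1 = s OR q = 1 OR 0 = 1
n2 = p AND n1 = 1 AND 1 = 1
n3 = r NAND n2 = 1 NAND 1 = 0
n4 = NOT n3 = NOT 0 = 1
So n4 = 1 as required.

p=1, q=0, r=1, s=1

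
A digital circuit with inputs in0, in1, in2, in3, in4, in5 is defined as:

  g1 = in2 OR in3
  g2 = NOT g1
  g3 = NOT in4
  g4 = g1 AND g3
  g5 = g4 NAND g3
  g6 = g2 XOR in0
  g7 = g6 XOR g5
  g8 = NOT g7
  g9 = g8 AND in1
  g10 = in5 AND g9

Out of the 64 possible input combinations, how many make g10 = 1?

8

g10 = in5 AND g9 must be 1, so both in5 = 1 and g9 = 1.
g9 = g8 AND in1 must be 1, so both g8 = 1 and in1 = 1.
Enumerating the 64 input combinations, 8 give g10 = 1 and 56 give g10 = 0.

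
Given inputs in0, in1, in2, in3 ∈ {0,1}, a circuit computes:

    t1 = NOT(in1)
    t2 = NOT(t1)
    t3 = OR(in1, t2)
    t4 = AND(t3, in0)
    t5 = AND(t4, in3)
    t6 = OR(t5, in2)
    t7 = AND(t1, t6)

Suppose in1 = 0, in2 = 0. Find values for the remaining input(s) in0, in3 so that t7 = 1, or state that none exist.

no solution exists

With in1 = 0, in2 = 0 fixed, none of the 4 settings of in0, in3 give t7 = 1.
For example, with in0=0, in3=1:
t1 = NOT(in1) = NOT 0 = 1
t2 = NOT(t1) = NOT 1 = 0
t3 = OR(in1, t2) = OR(0, 0) = 0
t4 = AND(t3, in0) = AND(0, 0) = 0
t5 = AND(t4, in3) = AND(0, 1) = 0
t6 = OR(t5, in2) = OR(0, 0) = 0
t7 = AND(t1, t6) = AND(1, 0) = 0
giving t7 = 0 ≠ 1.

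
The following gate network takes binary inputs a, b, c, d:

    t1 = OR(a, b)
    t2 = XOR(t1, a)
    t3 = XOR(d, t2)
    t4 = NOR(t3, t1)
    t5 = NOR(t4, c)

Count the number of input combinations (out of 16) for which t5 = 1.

7

t5 = NOR(t4, c) must be 1, so both t4 = 0 and c = 0.
Enumerating the 16 input combinations, 7 give t5 = 1 and 9 give t5 = 0.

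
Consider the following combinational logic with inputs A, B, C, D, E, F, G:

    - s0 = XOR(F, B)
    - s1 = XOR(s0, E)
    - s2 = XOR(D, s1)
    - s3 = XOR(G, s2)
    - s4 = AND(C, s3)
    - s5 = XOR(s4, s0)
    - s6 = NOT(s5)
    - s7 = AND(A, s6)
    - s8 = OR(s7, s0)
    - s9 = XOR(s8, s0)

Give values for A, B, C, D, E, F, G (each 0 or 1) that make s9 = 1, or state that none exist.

A=1, B=1, C=1, D=0, E=1, F=1, G=1

s9 = XOR(s8, s0) must be 1, so s8 and s0 differ.
Check with A=1, B=1, C=1, D=0, E=1, F=1, G=1:
s0 = XOR(F, B) = XOR(1, 1) = 0
s1 = XOR(s0, E) = XOR(0, 1) = 1
s2 = XOR(D, s1) = XOR(0, 1) = 1
s3 = XOR(G, s2) = XOR(1, 1) = 0
s4 = AND(C, s3) = AND(1, 0) = 0
s5 = XOR(s4, s0) = XOR(0, 0) = 0
s6 = NOT(s5) = NOT 0 = 1
s7 = AND(A, s6) = AND(1, 1) = 1
s8 = OR(s7, s0) = OR(1, 0) = 1
s9 = XOR(s8, s0) = XOR(1, 0) = 1
So s9 = 1 as required.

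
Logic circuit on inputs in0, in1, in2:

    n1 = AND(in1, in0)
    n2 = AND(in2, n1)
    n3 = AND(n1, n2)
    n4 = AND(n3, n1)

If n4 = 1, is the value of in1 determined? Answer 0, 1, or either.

n4 = AND(n3, n1) must be 1, so both n3 = 1 and n1 = 1.
Every assignment with n4 = 1 has in1 = 1; there are 1 such assignment(s).
  in0=1, in1=1, in2=1

1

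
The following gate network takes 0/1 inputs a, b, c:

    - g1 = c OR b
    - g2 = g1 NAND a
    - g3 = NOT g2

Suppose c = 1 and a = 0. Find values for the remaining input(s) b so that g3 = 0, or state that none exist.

Check with c = 1 and a = 0 and b=0:
g1 = c OR b = 1 OR 0 = 1
g2 = g1 NAND a = 1 NAND 0 = 1
g3 = NOT g2 = NOT 1 = 0
So g3 = 0.

b=0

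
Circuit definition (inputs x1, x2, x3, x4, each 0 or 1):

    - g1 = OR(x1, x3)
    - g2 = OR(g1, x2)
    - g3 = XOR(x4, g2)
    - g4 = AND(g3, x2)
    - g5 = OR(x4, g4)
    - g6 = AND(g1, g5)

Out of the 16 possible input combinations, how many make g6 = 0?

7

g6 = AND(g1, g5) must be 0, so at least one of g1, g5 is 0.
Enumerating the 16 input combinations, 7 give g6 = 0 and 9 give g6 = 1.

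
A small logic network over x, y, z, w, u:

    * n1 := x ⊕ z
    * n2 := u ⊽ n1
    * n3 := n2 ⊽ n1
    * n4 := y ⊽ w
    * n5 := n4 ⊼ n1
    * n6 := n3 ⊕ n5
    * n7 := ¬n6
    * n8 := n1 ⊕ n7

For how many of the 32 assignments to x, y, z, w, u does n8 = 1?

20

n8 = n1 ⊕ n7 must be 1, so n1 and n7 differ.
Enumerating the 32 input combinations, 20 give n8 = 1 and 12 give n8 = 0.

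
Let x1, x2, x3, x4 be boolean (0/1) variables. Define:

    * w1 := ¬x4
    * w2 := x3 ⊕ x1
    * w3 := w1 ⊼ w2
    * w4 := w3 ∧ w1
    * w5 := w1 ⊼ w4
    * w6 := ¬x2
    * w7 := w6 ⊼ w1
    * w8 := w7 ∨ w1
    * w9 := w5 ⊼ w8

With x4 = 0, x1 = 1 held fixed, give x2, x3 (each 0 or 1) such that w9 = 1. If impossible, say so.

x2=0, x3=1

w9 = w5 ⊼ w8 must be 1, so at least one of w5, w8 is 0.
Check with x4 = 0, x1 = 1 and x2=0, x3=1:
w1 = ¬x4 = ¬0 = 1
w2 = x3 ⊕ x1 = 1 ⊕ 1 = 0
w3 = w1 ⊼ w2 = 1 ⊼ 0 = 1
w4 = w3 ∧ w1 = 1 ∧ 1 = 1
w5 = w1 ⊼ w4 = 1 ⊼ 1 = 0
w6 = ¬x2 = ¬0 = 1
w7 = w6 ⊼ w1 = 1 ⊼ 1 = 0
w8 = w7 ∨ w1 = 0 ∨ 1 = 1
w9 = w5 ⊼ w8 = 0 ⊼ 1 = 1
So w9 = 1.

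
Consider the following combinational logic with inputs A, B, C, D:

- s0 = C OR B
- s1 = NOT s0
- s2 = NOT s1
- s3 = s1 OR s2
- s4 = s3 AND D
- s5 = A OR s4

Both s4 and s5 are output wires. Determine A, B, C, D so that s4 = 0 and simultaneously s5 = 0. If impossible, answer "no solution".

Check with A=0, B=0, C=1, D=0:
s0 = C OR B = 1 OR 0 = 1
s1 = NOT s0 = NOT 1 = 0
s2 = NOT s1 = NOT 0 = 1
s3 = s1 OR s2 = 0 OR 1 = 1
s4 = s3 AND D = 1 AND 0 = 0
s5 = A OR s4 = 0 OR 0 = 0
So s4 = 0 and s5 = 0.

A=0, B=0, C=1, D=0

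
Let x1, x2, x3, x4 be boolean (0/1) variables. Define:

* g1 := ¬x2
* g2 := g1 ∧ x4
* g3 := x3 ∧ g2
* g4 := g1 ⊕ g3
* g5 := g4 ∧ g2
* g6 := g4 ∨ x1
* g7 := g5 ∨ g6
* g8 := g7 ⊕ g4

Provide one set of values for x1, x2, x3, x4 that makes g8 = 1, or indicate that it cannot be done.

g8 = g7 ⊕ g4 must be 1, so g7 and g4 differ.
Check with x1=1, x2=1, x3=0, x4=0:
g1 = ¬x2 = ¬1 = 0
g2 = g1 ∧ x4 = 0 ∧ 0 = 0
g3 = x3 ∧ g2 = 0 ∧ 0 = 0
g4 = g1 ⊕ g3 = 0 ⊕ 0 = 0
g5 = g4 ∧ g2 = 0 ∧ 0 = 0
g6 = g4 ∨ x1 = 0 ∨ 1 = 1
g7 = g5 ∨ g6 = 0 ∨ 1 = 1
g8 = g7 ⊕ g4 = 1 ⊕ 0 = 1
So g8 = 1 as required.

x1=1, x2=1, x3=0, x4=0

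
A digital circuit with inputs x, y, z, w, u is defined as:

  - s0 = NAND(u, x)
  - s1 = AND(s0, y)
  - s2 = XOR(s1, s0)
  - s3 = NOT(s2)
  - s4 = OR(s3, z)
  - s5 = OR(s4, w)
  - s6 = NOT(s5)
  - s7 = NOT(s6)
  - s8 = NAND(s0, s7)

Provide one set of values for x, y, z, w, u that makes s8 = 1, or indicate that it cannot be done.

x=1 y=0 z=0 w=0 u=1

s8 = NAND(s0, s7) must be 1, so at least one of s0, s7 is 0.
Check with x=1 y=0 z=0 w=0 u=1:
s0 = NAND(u, x) = NAND(1, 1) = 0
s1 = AND(s0, y) = AND(0, 0) = 0
s2 = XOR(s1, s0) = XOR(0, 0) = 0
s3 = NOT(s2) = NOT 0 = 1
s4 = OR(s3, z) = OR(1, 0) = 1
s5 = OR(s4, w) = OR(1, 0) = 1
s6 = NOT(s5) = NOT 1 = 0
s7 = NOT(s6) = NOT 0 = 1
s8 = NAND(s0, s7) = NAND(0, 1) = 1
So s8 = 1 as required.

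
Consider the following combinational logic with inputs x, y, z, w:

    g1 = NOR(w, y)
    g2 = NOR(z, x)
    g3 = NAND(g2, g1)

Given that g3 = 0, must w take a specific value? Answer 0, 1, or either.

g3 = NAND(g2, g1) must be 0, so both g2 = 1 and g1 = 1.
g2 = NOR(z, x) must be 1, so both z = 0 and x = 0.
g1 = NOR(w, y) must be 1, so both w = 0 and y = 0.
Every assignment with g3 = 0 has w = 0; there are 1 such assignment(s).
  x=0, y=0, z=0, w=0

0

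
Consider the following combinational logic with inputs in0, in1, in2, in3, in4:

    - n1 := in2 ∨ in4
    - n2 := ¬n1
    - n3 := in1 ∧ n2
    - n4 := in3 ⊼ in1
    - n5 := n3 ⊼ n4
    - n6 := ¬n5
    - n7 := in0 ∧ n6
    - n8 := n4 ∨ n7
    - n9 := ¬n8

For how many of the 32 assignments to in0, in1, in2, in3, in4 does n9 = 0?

n9 = ¬n8 must be 0, so n8 = 1.
n8 = n4 ∨ n7 must be 1, so at least one of n4, n7 is 1.
Enumerating the 32 input combinations, 24 give n9 = 0 and 8 give n9 = 1.

24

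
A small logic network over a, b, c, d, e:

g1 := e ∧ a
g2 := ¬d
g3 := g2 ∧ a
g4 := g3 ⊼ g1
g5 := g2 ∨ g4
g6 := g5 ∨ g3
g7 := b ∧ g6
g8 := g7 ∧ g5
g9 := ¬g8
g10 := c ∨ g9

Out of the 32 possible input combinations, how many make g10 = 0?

8

g10 = c ∨ g9 must be 0, so both c = 0 and g9 = 0.
g9 = ¬g8 must be 0, so g8 = 1.
g8 = g7 ∧ g5 must be 1, so both g7 = 1 and g5 = 1.
Enumerating the 32 input combinations, 8 give g10 = 0 and 24 give g10 = 1.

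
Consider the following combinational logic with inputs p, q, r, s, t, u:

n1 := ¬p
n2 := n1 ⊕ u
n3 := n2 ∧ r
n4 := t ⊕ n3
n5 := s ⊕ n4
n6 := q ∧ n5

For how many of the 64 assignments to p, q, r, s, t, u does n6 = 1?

16

n6 = q ∧ n5 must be 1, so both q = 1 and n5 = 1.
n5 = s ⊕ n4 must be 1, so s and n4 differ.
Enumerating the 64 input combinations, 16 give n6 = 1 and 48 give n6 = 0.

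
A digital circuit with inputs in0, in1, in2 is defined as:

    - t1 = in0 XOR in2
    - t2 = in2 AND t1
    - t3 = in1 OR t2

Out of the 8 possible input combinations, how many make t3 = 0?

3

t3 = in1 OR t2 must be 0, so both in1 = 0 and t2 = 0.
Satisfying assignments:
  in0=0, in1=0, in2=0
  in0=1, in1=0, in2=0
  in0=1, in1=0, in2=1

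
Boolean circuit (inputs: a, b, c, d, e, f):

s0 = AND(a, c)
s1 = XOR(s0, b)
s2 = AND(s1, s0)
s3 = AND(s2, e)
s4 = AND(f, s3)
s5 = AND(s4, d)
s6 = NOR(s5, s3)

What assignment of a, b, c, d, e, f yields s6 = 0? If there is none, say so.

s6 = NOR(s5, s3) must be 0, so at least one of s5, s3 is 1.
Check with a=1, b=0, c=1, d=0, e=1, f=1:
s0 = AND(a, c) = AND(1, 1) = 1
s1 = XOR(s0, b) = XOR(1, 0) = 1
s2 = AND(s1, s0) = AND(1, 1) = 1
s3 = AND(s2, e) = AND(1, 1) = 1
s4 = AND(f, s3) = AND(1, 1) = 1
s5 = AND(s4, d) = AND(1, 0) = 0
s6 = NOR(s5, s3) = NOR(0, 1) = 0
So s6 = 0 as required.

a=1, b=0, c=1, d=0, e=1, f=1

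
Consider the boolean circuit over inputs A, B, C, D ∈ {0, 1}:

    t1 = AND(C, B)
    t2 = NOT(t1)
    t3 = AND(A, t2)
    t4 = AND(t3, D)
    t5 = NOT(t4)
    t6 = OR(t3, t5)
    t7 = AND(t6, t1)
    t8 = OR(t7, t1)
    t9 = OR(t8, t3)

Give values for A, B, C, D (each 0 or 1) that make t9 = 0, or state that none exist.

t9 = OR(t8, t3) must be 0, so both t8 = 0 and t3 = 0.
t8 = OR(t7, t1) must be 0, so both t7 = 0 and t1 = 0.
Check with A=0 B=0 C=1 D=0:
t1 = AND(C, B) = AND(1, 0) = 0
t2 = NOT(t1) = NOT 0 = 1
t3 = AND(A, t2) = AND(0, 1) = 0
t4 = AND(t3, D) = AND(0, 0) = 0
t5 = NOT(t4) = NOT 0 = 1
t6 = OR(t3, t5) = OR(0, 1) = 1
t7 = AND(t6, t1) = AND(1, 0) = 0
t8 = OR(t7, t1) = OR(0, 0) = 0
t9 = OR(t8, t3) = OR(0, 0) = 0
So t9 = 0 as required.

A=0 B=0 C=1 D=0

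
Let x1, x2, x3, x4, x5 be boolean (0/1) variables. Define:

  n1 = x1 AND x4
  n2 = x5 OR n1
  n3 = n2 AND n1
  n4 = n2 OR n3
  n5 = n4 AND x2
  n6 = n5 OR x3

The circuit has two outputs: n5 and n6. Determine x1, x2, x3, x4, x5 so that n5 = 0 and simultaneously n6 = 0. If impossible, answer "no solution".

x1=0 x2=0 x3=0 x4=1 x5=1

Check with x1=0 x2=0 x3=0 x4=1 x5=1:
n1 = x1 AND x4 = 0 AND 1 = 0
n2 = x5 OR n1 = 1 OR 0 = 1
n3 = n2 AND n1 = 1 AND 0 = 0
n4 = n2 OR n3 = 1 OR 0 = 1
n5 = n4 AND x2 = 1 AND 0 = 0
n6 = n5 OR x3 = 0 OR 0 = 0
So n5 = 0 and n6 = 0.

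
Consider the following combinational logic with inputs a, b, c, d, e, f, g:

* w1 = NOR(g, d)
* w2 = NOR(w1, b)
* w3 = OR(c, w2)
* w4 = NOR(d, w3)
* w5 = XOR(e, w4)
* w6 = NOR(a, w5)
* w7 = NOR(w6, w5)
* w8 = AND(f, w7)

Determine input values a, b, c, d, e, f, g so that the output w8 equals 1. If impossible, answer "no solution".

a=1, b=0, c=0, d=1, e=0, f=1, g=0

w8 = AND(f, w7) must be 1, so both f = 1 and w7 = 1.
Check with a=1, b=0, c=0, d=1, e=0, f=1, g=0:
w1 = NOR(g, d) = NOR(0, 1) = 0
w2 = NOR(w1, b) = NOR(0, 0) = 1
w3 = OR(c, w2) = OR(0, 1) = 1
w4 = NOR(d, w3) = NOR(1, 1) = 0
w5 = XOR(e, w4) = XOR(0, 0) = 0
w6 = NOR(a, w5) = NOR(1, 0) = 0
w7 = NOR(w6, w5) = NOR(0, 0) = 1
w8 = AND(f, w7) = AND(1, 1) = 1
So w8 = 1 as required.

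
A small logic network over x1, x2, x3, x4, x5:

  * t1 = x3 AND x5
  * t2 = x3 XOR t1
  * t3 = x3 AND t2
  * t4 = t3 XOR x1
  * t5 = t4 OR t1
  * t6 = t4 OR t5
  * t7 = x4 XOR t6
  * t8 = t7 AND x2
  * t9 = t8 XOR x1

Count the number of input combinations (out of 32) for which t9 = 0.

16

t9 = t8 XOR x1 must be 0, so t8 and x1 are equal.
Enumerating the 32 input combinations, 16 give t9 = 0 and 16 give t9 = 1.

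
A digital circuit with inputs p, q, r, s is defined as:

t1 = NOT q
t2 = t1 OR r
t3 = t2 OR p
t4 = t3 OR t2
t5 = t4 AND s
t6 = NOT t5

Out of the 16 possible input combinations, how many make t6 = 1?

t6 = NOT t5 must be 1, so t5 = 0.
t5 = t4 AND s must be 0, so at least one of t4, s is 0.
Enumerating the 16 input combinations, 9 give t6 = 1 and 7 give t6 = 0.

9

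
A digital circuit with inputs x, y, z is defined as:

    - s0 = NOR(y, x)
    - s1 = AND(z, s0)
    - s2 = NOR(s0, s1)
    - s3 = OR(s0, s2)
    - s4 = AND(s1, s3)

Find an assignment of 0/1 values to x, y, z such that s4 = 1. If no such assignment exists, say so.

s4 = AND(s1, s3) must be 1, so both s1 = 1 and s3 = 1.
s1 = AND(z, s0) must be 1, so both z = 1 and s0 = 1.
s3 = OR(s0, s2) must be 1, so at least one of s0, s2 is 1.
Check with x=0, y=0, z=1:
s0 = NOR(y, x) = NOR(0, 0) = 1
s1 = AND(z, s0) = AND(1, 1) = 1
s2 = NOR(s0, s1) = NOR(1, 1) = 0
s3 = OR(s0, s2) = OR(1, 0) = 1
s4 = AND(s1, s3) = AND(1, 1) = 1
So s4 = 1 as required.

x=0, y=0, z=1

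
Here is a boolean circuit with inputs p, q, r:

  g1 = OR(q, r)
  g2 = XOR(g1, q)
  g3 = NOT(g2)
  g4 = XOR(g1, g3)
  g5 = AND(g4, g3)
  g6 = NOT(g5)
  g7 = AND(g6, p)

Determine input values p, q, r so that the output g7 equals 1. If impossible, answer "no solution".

g7 = AND(g6, p) must be 1, so both g6 = 1 and p = 1.
g6 = NOT(g5) must be 1, so g5 = 0.
Check with p=1, q=0, r=1:
g1 = OR(q, r) = OR(0, 1) = 1
g2 = XOR(g1, q) = XOR(1, 0) = 1
g3 = NOT(g2) = NOT 1 = 0
g4 = XOR(g1, g3) = XOR(1, 0) = 1
g5 = AND(g4, g3) = AND(1, 0) = 0
g6 = NOT(g5) = NOT 0 = 1
g7 = AND(g6, p) = AND(1, 1) = 1
So g7 = 1 as required.

p=1, q=0, r=1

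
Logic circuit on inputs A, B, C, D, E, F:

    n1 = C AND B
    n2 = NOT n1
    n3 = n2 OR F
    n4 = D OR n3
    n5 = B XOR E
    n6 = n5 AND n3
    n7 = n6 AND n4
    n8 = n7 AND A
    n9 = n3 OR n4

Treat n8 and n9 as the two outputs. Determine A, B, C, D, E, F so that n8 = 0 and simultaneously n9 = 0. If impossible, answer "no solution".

Check with A=0, B=1, C=1, D=0, E=0, F=0:
n1 = C AND B = 1 AND 1 = 1
n2 = NOT n1 = NOT 1 = 0
n3 = n2 OR F = 0 OR 0 = 0
n4 = D OR n3 = 0 OR 0 = 0
n5 = B XOR E = 1 XOR 0 = 1
n6 = n5 AND n3 = 1 AND 0 = 0
n7 = n6 AND n4 = 0 AND 0 = 0
n8 = n7 AND A = 0 AND 0 = 0
n9 = n3 OR n4 = 0 OR 0 = 0
So n8 = 0 and n9 = 0.

A=0, B=1, C=1, D=0, E=0, F=0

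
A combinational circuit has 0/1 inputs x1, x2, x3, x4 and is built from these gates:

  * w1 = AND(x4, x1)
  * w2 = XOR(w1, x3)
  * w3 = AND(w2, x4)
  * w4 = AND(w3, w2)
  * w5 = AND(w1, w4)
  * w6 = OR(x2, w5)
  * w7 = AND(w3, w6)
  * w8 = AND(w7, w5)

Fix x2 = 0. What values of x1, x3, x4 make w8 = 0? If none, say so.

w8 = AND(w7, w5) must be 0, so at least one of w7, w5 is 0.
Check with x2 = 0 and x1=0, x3=0, x4=0:
w1 = AND(x4, x1) = AND(0, 0) = 0
w2 = XOR(w1, x3) = XOR(0, 0) = 0
w3 = AND(w2, x4) = AND(0, 0) = 0
w4 = AND(w3, w2) = AND(0, 0) = 0
w5 = AND(w1, w4) = AND(0, 0) = 0
w6 = OR(x2, w5) = OR(0, 0) = 0
w7 = AND(w3, w6) = AND(0, 0) = 0
w8 = AND(w7, w5) = AND(0, 0) = 0
So w8 = 0.

x1=0 x3=0 x4=0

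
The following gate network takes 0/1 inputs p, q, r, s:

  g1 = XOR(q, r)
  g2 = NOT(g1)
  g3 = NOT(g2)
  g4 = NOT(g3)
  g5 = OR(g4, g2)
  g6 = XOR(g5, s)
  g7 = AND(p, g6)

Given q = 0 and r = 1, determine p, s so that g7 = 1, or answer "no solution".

p=1, s=1

Check with q = 0 and r = 1 and p=1, s=1:
g1 = XOR(q, r) = XOR(0, 1) = 1
g2 = NOT(g1) = NOT 1 = 0
g3 = NOT(g2) = NOT 0 = 1
g4 = NOT(g3) = NOT 1 = 0
g5 = OR(g4, g2) = OR(0, 0) = 0
g6 = XOR(g5, s) = XOR(0, 1) = 1
g7 = AND(p, g6) = AND(1, 1) = 1
So g7 = 1.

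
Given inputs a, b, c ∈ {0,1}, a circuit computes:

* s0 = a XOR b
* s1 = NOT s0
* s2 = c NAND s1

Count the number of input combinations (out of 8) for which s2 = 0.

s2 = c NAND s1 must be 0, so both c = 1 and s1 = 1.
Satisfying assignments:
  a=0, b=0, c=1
  a=1, b=1, c=1

2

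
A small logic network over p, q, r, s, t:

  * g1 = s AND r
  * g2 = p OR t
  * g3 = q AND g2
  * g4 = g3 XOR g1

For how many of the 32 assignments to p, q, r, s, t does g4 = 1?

g4 = g3 XOR g1 must be 1, so g3 and g1 differ.
Enumerating the 32 input combinations, 14 give g4 = 1 and 18 give g4 = 0.

14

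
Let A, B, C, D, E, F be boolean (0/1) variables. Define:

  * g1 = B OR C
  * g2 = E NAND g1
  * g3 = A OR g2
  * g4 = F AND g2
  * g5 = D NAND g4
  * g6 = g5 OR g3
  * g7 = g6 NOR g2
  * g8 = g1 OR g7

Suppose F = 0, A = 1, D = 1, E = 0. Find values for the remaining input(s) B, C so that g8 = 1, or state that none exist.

g8 = g1 OR g7 must be 1, so at least one of g1, g7 is 1.
Check with F = 0, A = 1, D = 1, E = 0 and B=1, C=0:
g1 = B OR C = 1 OR 0 = 1
g2 = E NAND g1 = 0 NAND 1 = 1
g3 = A OR g2 = 1 OR 1 = 1
g4 = F AND g2 = 0 AND 1 = 0
g5 = D NAND g4 = 1 NAND 0 = 1
g6 = g5 OR g3 = 1 OR 1 = 1
g7 = g6 NOR g2 = 1 NOR 1 = 0
g8 = g1 OR g7 = 1 OR 0 = 1
So g8 = 1.

B=1, C=0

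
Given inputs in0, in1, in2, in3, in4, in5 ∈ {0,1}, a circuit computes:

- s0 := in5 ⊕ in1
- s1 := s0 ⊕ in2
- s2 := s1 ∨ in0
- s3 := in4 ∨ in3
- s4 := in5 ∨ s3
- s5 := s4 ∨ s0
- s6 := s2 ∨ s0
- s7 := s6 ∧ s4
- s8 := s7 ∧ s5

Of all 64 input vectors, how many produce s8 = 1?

49

s8 = s7 ∧ s5 must be 1, so both s7 = 1 and s5 = 1.
s7 = s6 ∧ s4 must be 1, so both s6 = 1 and s4 = 1.
s5 = s4 ∨ s0 must be 1, so at least one of s4, s0 is 1.
Enumerating the 64 input combinations, 49 give s8 = 1 and 15 give s8 = 0.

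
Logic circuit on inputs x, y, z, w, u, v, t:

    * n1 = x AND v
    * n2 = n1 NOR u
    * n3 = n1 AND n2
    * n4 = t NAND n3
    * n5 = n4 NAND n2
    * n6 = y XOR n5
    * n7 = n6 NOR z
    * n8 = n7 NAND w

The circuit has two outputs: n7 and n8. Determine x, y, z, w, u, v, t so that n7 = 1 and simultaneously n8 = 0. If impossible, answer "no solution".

x=0, y=1, z=0, w=1, u=1, v=1, t=1

Check with x=0, y=1, z=0, w=1, u=1, v=1, t=1:
n1 = x AND v = 0 AND 1 = 0
n2 = n1 NOR u = 0 NOR 1 = 0
n3 = n1 AND n2 = 0 AND 0 = 0
n4 = t NAND n3 = 1 NAND 0 = 1
n5 = n4 NAND n2 = 1 NAND 0 = 1
n6 = y XOR n5 = 1 XOR 1 = 0
n7 = n6 NOR z = 0 NOR 0 = 1
n8 = n7 NAND w = 1 NAND 1 = 0
So n7 = 1 and n8 = 0.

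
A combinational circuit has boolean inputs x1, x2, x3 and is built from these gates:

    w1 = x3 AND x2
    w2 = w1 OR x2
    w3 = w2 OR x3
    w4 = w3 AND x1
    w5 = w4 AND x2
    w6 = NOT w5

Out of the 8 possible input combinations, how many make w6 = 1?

w6 = NOT w5 must be 1, so w5 = 0.
w5 = w4 AND x2 must be 0, so at least one of w4, x2 is 0.
Enumerating the 8 input combinations, 6 give w6 = 1 and 2 give w6 = 0.

6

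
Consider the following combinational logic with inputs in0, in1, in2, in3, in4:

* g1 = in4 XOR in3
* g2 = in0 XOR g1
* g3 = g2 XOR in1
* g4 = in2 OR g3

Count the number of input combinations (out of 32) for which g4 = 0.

g4 = in2 OR g3 must be 0, so both in2 = 0 and g3 = 0.
g3 = g2 XOR in1 must be 0, so g2 and in1 are equal.
Enumerating the 32 input combinations, 8 give g4 = 0 and 24 give g4 = 1.

8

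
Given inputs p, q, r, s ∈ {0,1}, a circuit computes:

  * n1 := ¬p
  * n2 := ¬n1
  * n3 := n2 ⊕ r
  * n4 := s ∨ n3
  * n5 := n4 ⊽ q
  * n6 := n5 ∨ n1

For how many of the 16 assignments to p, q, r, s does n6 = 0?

n6 = n5 ∨ n1 must be 0, so both n5 = 0 and n1 = 0.
Enumerating the 16 input combinations, 7 give n6 = 0 and 9 give n6 = 1.

7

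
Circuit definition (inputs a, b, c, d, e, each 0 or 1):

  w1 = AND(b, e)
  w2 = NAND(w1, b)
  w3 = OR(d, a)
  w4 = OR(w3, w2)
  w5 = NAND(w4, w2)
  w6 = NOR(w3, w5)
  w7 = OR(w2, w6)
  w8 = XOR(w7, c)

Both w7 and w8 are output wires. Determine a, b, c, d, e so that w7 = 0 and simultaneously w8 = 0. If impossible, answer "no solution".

Check with a=0 b=1 c=0 d=1 e=1:
w1 = AND(b, e) = AND(1, 1) = 1
w2 = NAND(w1, b) = NAND(1, 1) = 0
w3 = OR(d, a) = OR(1, 0) = 1
w4 = OR(w3, w2) = OR(1, 0) = 1
w5 = NAND(w4, w2) = NAND(1, 0) = 1
w6 = NOR(w3, w5) = NOR(1, 1) = 0
w7 = OR(w2, w6) = OR(0, 0) = 0
w8 = XOR(w7, c) = XOR(0, 0) = 0
So w7 = 0 and w8 = 0.

a=0 b=1 c=0 d=1 e=1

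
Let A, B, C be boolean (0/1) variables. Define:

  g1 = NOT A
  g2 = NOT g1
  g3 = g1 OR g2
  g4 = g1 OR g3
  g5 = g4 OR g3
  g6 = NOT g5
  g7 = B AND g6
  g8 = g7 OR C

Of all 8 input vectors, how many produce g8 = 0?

4

g8 = g7 OR C must be 0, so both g7 = 0 and C = 0.
g7 = B AND g6 must be 0, so at least one of B, g6 is 0.
Satisfying assignments:
  A=0, B=0, C=0
  A=0, B=1, C=0
  A=1, B=0, C=0
  A=1, B=1, C=0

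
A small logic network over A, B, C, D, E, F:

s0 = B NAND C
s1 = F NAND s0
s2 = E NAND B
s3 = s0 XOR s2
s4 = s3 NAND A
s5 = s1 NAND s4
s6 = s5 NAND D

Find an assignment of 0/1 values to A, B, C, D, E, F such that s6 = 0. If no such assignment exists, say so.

A=1, B=0, C=1, D=1, E=0, F=1

Check with A=1, B=0, C=1, D=1, E=0, F=1:
s0 = B NAND C = 0 NAND 1 = 1
s1 = F NAND s0 = 1 NAND 1 = 0
s2 = E NAND B = 0 NAND 0 = 1
s3 = s0 XOR s2 = 1 XOR 1 = 0
s4 = s3 NAND A = 0 NAND 1 = 1
s5 = s1 NAND s4 = 0 NAND 1 = 1
s6 = s5 NAND D = 1 NAND 1 = 0
So s6 = 0 as required.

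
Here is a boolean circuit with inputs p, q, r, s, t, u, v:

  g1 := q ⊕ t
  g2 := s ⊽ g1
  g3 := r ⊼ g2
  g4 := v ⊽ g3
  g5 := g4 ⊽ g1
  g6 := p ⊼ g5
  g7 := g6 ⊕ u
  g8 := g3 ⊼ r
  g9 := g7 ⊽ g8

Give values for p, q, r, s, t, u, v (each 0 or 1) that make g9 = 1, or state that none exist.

Check with p=0, q=1, r=1, s=0, t=0, u=1, v=1:
g1 = q ⊕ t = 1 ⊕ 0 = 1
g2 = s ⊽ g1 = 0 ⊽ 1 = 0
g3 = r ⊼ g2 = 1 ⊼ 0 = 1
g4 = v ⊽ g3 = 1 ⊽ 1 = 0
g5 = g4 ⊽ g1 = 0 ⊽ 1 = 0
g6 = p ⊼ g5 = 0 ⊼ 0 = 1
g7 = g6 ⊕ u = 1 ⊕ 1 = 0
g8 = g3 ⊼ r = 1 ⊼ 1 = 0
g9 = g7 ⊽ g8 = 0 ⊽ 0 = 1
So g9 = 1 as required.

p=0, q=1, r=1, s=0, t=0, u=1, v=1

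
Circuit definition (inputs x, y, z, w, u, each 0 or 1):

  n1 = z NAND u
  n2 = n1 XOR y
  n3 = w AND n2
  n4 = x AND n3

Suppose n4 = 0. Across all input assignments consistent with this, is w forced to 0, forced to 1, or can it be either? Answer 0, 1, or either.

Both values of w occur among assignments with n4 = 0:
  w=0: x=0, y=0, z=0, w=0, u=0
  w=1: x=0, y=0, z=0, w=1, u=0

either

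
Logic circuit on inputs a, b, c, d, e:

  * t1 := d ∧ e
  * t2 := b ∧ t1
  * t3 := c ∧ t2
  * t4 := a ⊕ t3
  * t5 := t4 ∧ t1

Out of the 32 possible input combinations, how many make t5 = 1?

t5 = t4 ∧ t1 must be 1, so both t4 = 1 and t1 = 1.
Satisfying assignments:
  a=0, b=1, c=1, d=1, e=1
  a=1, b=0, c=0, d=1, e=1
  a=1, b=0, c=1, d=1, e=1
  a=1, b=1, c=0, d=1, e=1

4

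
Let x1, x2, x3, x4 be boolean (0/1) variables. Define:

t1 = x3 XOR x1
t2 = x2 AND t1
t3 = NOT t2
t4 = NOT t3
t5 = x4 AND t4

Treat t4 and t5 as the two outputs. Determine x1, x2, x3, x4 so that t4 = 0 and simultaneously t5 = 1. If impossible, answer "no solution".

no solution exists

Across all 16 input combinations, none give both t4 = 0 and t5 = 1.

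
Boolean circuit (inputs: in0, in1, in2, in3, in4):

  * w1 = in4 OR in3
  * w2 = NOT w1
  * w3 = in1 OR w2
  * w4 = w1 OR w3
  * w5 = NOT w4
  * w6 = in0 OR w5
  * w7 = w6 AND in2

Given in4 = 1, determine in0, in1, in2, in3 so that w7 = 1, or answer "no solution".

Check with in4 = 1 and in0=1, in1=0, in2=1, in3=0:
w1 = in4 OR in3 = 1 OR 0 = 1
w2 = NOT w1 = NOT 1 = 0
w3 = in1 OR w2 = 0 OR 0 = 0
w4 = w1 OR w3 = 1 OR 0 = 1
w5 = NOT w4 = NOT 1 = 0
w6 = in0 OR w5 = 1 OR 0 = 1
w7 = w6 AND in2 = 1 AND 1 = 1
So w7 = 1.

in0=1, in1=0, in2=1, in3=0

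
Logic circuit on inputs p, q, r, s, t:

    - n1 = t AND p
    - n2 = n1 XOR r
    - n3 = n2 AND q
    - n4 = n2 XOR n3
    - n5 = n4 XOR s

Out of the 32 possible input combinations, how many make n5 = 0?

16

n5 = n4 XOR s must be 0, so n4 and s are equal.
Enumerating the 32 input combinations, 16 give n5 = 0 and 16 give n5 = 1.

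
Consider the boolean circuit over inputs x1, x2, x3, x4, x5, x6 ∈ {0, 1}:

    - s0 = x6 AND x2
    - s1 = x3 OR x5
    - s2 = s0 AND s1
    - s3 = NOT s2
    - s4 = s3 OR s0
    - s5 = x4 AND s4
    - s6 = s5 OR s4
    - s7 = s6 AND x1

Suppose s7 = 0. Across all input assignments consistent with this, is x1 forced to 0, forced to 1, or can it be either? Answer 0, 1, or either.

0

s7 = s6 AND x1 must be 0, so at least one of s6, x1 is 0.
Every assignment with s7 = 0 has x1 = 0; there are 32 such assignment(s).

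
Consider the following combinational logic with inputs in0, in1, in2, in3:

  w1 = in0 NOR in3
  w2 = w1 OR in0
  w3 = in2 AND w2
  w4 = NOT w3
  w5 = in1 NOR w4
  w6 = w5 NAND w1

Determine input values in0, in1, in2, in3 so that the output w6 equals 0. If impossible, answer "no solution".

in0=0, in1=0, in2=1, in3=0

w6 = w5 NAND w1 must be 0, so both w5 = 1 and w1 = 1.
Check with in0=0, in1=0, in2=1, in3=0:
w1 = in0 NOR in3 = 0 NOR 0 = 1
w2 = w1 OR in0 = 1 OR 0 = 1
w3 = in2 AND w2 = 1 AND 1 = 1
w4 = NOT w3 = NOT 1 = 0
w5 = in1 NOR w4 = 0 NOR 0 = 1
w6 = w5 NAND w1 = 1 NAND 1 = 0
So w6 = 0 as required.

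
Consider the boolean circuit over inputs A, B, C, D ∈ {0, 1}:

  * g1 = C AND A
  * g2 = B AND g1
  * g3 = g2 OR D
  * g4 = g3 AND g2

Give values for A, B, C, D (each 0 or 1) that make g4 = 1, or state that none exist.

g4 = g3 AND g2 must be 1, so both g3 = 1 and g2 = 1.
g3 = g2 OR D must be 1, so at least one of g2, D is 1.
g2 = B AND g1 must be 1, so both B = 1 and g1 = 1.
Check with A=1, B=1, C=1, D=0:
g1 = C AND A = 1 AND 1 = 1
g2 = B AND g1 = 1 AND 1 = 1
g3 = g2 OR D = 1 OR 0 = 1
g4 = g3 AND g2 = 1 AND 1 = 1
So g4 = 1 as required.

A=1, B=1, C=1, D=0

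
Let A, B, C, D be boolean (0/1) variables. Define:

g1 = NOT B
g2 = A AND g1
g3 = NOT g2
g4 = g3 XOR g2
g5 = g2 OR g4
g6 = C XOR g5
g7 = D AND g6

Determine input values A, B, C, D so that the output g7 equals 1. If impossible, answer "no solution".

A=0, B=1, C=0, D=1

g7 = D AND g6 must be 1, so both D = 1 and g6 = 1.
Check with A=0, B=1, C=0, D=1:
g1 = NOT B = NOT 1 = 0
g2 = A AND g1 = 0 AND 0 = 0
g3 = NOT g2 = NOT 0 = 1
g4 = g3 XOR g2 = 1 XOR 0 = 1
g5 = g2 OR g4 = 0 OR 1 = 1
g6 = C XOR g5 = 0 XOR 1 = 1
g7 = D AND g6 = 1 AND 1 = 1
So g7 = 1 as required.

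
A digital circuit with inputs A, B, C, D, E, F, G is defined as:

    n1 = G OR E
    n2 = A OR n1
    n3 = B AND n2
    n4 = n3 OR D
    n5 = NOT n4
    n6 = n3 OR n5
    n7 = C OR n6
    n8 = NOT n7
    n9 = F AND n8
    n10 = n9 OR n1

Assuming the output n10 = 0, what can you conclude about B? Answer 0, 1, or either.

either

Both values of B occur among assignments with n10 = 0:
  B=0: A=0, B=0, C=0, D=0, E=0, F=0, G=0
  B=1: A=0, B=1, C=0, D=0, E=0, F=0, G=0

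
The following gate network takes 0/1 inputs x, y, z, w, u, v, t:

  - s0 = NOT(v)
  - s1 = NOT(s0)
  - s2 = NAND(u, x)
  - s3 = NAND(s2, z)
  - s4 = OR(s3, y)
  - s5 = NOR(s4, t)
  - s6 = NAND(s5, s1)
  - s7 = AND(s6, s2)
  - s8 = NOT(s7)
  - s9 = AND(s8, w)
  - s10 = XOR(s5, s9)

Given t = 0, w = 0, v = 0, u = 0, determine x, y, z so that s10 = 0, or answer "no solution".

x=1, y=1, z=1

s10 = XOR(s5, s9) must be 0, so s5 and s9 are equal.
Check with t = 0, w = 0, v = 0, u = 0 and x=1, y=1, z=1:
s0 = NOT(v) = NOT 0 = 1
s1 = NOT(s0) = NOT 1 = 0
s2 = NAND(u, x) = NAND(0, 1) = 1
s3 = NAND(s2, z) = NAND(1, 1) = 0
s4 = OR(s3, y) = OR(0, 1) = 1
s5 = NOR(s4, t) = NOR(1, 0) = 0
s6 = NAND(s5, s1) = NAND(0, 0) = 1
s7 = AND(s6, s2) = AND(1, 1) = 1
s8 = NOT(s7) = NOT 1 = 0
s9 = AND(s8, w) = AND(0, 0) = 0
s10 = XOR(s5, s9) = XOR(0, 0) = 0
So s10 = 0.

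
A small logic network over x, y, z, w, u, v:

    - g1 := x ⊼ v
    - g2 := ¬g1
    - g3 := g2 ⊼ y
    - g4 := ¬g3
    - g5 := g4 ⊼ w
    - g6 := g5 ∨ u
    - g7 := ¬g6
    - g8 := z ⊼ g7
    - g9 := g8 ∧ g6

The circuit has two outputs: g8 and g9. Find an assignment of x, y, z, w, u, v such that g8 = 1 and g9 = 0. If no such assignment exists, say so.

Check with x=1, y=1, z=0, w=1, u=0, v=1:
g1 = x ⊼ v = 1 ⊼ 1 = 0
g2 = ¬g1 = ¬0 = 1
g3 = g2 ⊼ y = 1 ⊼ 1 = 0
g4 = ¬g3 = ¬0 = 1
g5 = g4 ⊼ w = 1 ⊼ 1 = 0
g6 = g5 ∨ u = 0 ∨ 0 = 0
g7 = ¬g6 = ¬0 = 1
g8 = z ⊼ g7 = 0 ⊼ 1 = 1
g9 = g8 ∧ g6 = 1 ∧ 0 = 0
So g8 = 1 and g9 = 0.

x=1, y=1, z=0, w=1, u=0, v=1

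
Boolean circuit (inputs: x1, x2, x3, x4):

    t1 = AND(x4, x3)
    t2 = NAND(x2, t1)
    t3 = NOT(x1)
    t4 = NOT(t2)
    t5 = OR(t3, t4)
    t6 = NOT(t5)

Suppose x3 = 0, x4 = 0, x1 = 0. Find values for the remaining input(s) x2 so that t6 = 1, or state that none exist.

no solution exists

With x3 = 0, x4 = 0, x1 = 0 fixed, none of the 2 settings of x2 give t6 = 1.
For example, with x2=1:
t1 = AND(x4, x3) = AND(0, 0) = 0
t2 = NAND(x2, t1) = NAND(1, 0) = 1
t3 = NOT(x1) = NOT 0 = 1
t4 = NOT(t2) = NOT 1 = 0
t5 = OR(t3, t4) = OR(1, 0) = 1
t6 = NOT(t5) = NOT 1 = 0
giving t6 = 0 ≠ 1.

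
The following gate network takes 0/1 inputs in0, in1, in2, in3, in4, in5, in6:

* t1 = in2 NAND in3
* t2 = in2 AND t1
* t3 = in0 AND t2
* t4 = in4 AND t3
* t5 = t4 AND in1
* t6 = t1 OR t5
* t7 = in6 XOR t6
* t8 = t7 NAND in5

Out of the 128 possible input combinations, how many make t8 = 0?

t8 = t7 NAND in5 must be 0, so both t7 = 1 and in5 = 1.
t7 = in6 XOR t6 must be 1, so in6 and t6 differ.
Enumerating the 128 input combinations, 32 give t8 = 0 and 96 give t8 = 1.

32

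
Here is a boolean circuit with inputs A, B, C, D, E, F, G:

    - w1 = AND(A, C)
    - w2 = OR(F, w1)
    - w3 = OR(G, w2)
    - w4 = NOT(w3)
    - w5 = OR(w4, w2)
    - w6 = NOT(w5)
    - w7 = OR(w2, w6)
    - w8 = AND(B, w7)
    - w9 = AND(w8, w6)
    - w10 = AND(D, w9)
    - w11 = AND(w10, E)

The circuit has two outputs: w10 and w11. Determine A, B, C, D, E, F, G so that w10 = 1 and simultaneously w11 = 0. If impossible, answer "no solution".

Check with A=1, B=1, C=0, D=1, E=0, F=0, G=1:
w1 = AND(A, C) = AND(1, 0) = 0
w2 = OR(F, w1) = OR(0, 0) = 0
w3 = OR(G, w2) = OR(1, 0) = 1
w4 = NOT(w3) = NOT 1 = 0
w5 = OR(w4, w2) = OR(0, 0) = 0
w6 = NOT(w5) = NOT 0 = 1
w7 = OR(w2, w6) = OR(0, 1) = 1
w8 = AND(B, w7) = AND(1, 1) = 1
w9 = AND(w8, w6) = AND(1, 1) = 1
w10 = AND(D, w9) = AND(1, 1) = 1
w11 = AND(w10, E) = AND(1, 0) = 0
So w10 = 1 and w11 = 0.

A=1, B=1, C=0, D=1, E=0, F=0, G=1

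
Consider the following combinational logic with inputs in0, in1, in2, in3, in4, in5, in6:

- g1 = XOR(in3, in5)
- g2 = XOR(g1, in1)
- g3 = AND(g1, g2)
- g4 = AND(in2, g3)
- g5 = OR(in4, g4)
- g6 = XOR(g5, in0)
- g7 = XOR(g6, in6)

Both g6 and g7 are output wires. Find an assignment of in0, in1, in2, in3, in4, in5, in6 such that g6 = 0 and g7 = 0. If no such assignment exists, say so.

in0=0, in1=1, in2=0, in3=1, in4=0, in5=1, in6=0

Check with in0=0, in1=1, in2=0, in3=1, in4=0, in5=1, in6=0:
g1 = XOR(in3, in5) = XOR(1, 1) = 0
g2 = XOR(g1, in1) = XOR(0, 1) = 1
g3 = AND(g1, g2) = AND(0, 1) = 0
g4 = AND(in2, g3) = AND(0, 0) = 0
g5 = OR(in4, g4) = OR(0, 0) = 0
g6 = XOR(g5, in0) = XOR(0, 0) = 0
g7 = XOR(g6, in6) = XOR(0, 0) = 0
So g6 = 0 and g7 = 0.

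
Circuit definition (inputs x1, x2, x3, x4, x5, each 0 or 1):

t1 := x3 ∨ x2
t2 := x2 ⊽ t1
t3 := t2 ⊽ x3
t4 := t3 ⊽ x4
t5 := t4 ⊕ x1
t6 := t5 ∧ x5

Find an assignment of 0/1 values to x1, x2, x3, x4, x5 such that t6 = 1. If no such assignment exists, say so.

x1=0, x2=0, x3=0, x4=0, x5=1

t6 = t5 ∧ x5 must be 1, so both t5 = 1 and x5 = 1.
t5 = t4 ⊕ x1 must be 1, so t4 and x1 differ.
Check with x1=0, x2=0, x3=0, x4=0, x5=1:
t1 = x3 ∨ x2 = 0 ∨ 0 = 0
t2 = x2 ⊽ t1 = 0 ⊽ 0 = 1
t3 = t2 ⊽ x3 = 1 ⊽ 0 = 0
t4 = t3 ⊽ x4 = 0 ⊽ 0 = 1
t5 = t4 ⊕ x1 = 1 ⊕ 0 = 1
t6 = t5 ∧ x5 = 1 ∧ 1 = 1
So t6 = 1 as required.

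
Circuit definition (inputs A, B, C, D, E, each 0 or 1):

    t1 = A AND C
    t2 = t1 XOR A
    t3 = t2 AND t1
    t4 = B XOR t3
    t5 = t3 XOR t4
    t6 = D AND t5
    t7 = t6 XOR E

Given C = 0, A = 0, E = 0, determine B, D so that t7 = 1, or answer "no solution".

t7 = t6 XOR E must be 1, so t6 and E differ.
Check with C = 0, A = 0, E = 0 and B=1, D=1:
t1 = A AND C = 0 AND 0 = 0
t2 = t1 XOR A = 0 XOR 0 = 0
t3 = t2 AND t1 = 0 AND 0 = 0
t4 = B XOR t3 = 1 XOR 0 = 1
t5 = t3 XOR t4 = 0 XOR 1 = 1
t6 = D AND t5 = 1 AND 1 = 1
t7 = t6 XOR E = 1 XOR 0 = 1
So t7 = 1.

B=1, D=1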